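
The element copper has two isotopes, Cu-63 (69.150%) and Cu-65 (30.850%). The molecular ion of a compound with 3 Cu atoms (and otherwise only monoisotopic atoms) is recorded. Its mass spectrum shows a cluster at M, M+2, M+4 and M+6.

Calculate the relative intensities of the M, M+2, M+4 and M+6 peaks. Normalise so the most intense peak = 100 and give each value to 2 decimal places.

The 3 Cu atoms are independent, so intensities follow the terms of (0.69150 + 0.30850)^3.
P(M) = 0.69150^3 = 0.330656
P(M+2) = 3 × 0.69150^2 × 0.30850^1 = 0.442548
P(M+4) = 3 × 0.69150^1 × 0.30850^2 = 0.197435
P(M+6) = 0.30850^3 = 0.029361
The M+2 peak is largest (0.442548); scaling to 100 gives 74.72 : 100.00 : 44.61 : 6.63.

74.72 : 100.00 : 44.61 : 6.63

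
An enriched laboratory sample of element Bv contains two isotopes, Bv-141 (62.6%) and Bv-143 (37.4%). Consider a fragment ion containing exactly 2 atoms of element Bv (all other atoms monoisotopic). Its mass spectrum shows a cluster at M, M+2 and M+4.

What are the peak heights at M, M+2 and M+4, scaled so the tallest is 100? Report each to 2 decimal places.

83.69 : 100.00 : 29.87

The 2 Bv atoms are independent, so intensities follow the terms of (0.626 + 0.374)^2.
P(M) = 0.626^2 = 0.391876
P(M+2) = 2 × 0.626^1 × 0.374^1 = 0.468248
P(M+4) = 0.374^2 = 0.139876
The M+2 peak is largest (0.468248); scaling to 100 gives 83.69 : 100.00 : 29.87.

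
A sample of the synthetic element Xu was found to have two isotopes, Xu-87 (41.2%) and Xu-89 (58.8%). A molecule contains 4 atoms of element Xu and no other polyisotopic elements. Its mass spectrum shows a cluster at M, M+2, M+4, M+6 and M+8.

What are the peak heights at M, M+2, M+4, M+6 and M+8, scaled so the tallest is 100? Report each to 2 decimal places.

8.18 : 46.71 : 100.00 : 95.15 : 33.95

Expanding (0.412 + 0.588)^4:
P(M) = 0.412^4 = 0.028813
P(M+2) = 4 × 0.412^3 × 0.588^1 = 0.164486
P(M+4) = 6 × 0.412^2 × 0.588^2 = 0.352128
P(M+6) = 4 × 0.412^1 × 0.588^3 = 0.335034
P(M+8) = 0.588^4 = 0.119539
The M+4 peak is largest (0.352128); scaling to 100 gives 8.18 : 46.71 : 100.00 : 95.15 : 33.95.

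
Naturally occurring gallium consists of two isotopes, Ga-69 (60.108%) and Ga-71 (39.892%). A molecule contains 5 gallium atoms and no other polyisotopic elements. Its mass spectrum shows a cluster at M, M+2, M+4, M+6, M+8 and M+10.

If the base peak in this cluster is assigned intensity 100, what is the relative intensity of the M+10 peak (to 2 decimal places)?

Binomial terms of (0.60108 + 0.39892)^5: M 0.0785, M+2 0.2604, M+4 0.3456, M+6 0.2294, M+8 0.0761, M+10 0.0101 → M+4 is the base peak.
P(M+4) = C(5,2) × 0.60108^3 × 0.39892^2 = 10 × 0.2171685 × 0.15913717 = 0.345596 (base)
P(M+10) = C(5,5) × 0.60108^0 × 0.39892^5 = 1 × 1.0000 × 0.0101025 = 0.010103
Relative intensity = 0.010103 / 0.345596 × 100 = 2.92

2.92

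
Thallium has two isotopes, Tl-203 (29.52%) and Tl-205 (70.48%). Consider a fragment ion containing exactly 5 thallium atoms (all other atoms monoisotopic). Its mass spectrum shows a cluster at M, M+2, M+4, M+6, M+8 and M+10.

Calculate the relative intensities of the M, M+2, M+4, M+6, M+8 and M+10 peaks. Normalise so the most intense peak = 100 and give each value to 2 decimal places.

Each Tl atom is independently Tl-203 (p = 0.2952) or Tl-205 (q = 0.7048); the cluster is the binomial expansion (p + q)^5.
P(M) = 0.2952^5 = 0.002242
P(M+2) = 5 × 0.2952^4 × 0.7048^1 = 0.026761
P(M+4) = 10 × 0.2952^3 × 0.7048^2 = 0.127785
P(M+6) = 10 × 0.2952^2 × 0.7048^3 = 0.305092
P(M+8) = 5 × 0.2952^1 × 0.7048^4 = 0.364208
P(M+10) = 0.7048^5 = 0.173912
The M+8 peak is largest (0.364208); scaling to 100 gives 0.62 : 7.35 : 35.09 : 83.77 : 100.00 : 47.75.

0.62 : 7.35 : 35.09 : 83.77 : 100.00 : 47.75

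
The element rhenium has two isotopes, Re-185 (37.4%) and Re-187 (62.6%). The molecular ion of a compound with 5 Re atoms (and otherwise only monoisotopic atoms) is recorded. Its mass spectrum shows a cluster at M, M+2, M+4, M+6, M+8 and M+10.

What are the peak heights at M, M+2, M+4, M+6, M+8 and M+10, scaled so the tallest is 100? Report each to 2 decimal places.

The 5 Re atoms are independent, so intensities follow the terms of (0.374 + 0.626)^5.
P(M) = 0.374^5 = 0.007317
P(M+2) = 5 × 0.374^4 × 0.626^1 = 0.061239
P(M+4) = 10 × 0.374^3 × 0.626^2 = 0.205005
P(M+6) = 10 × 0.374^2 × 0.626^3 = 0.343136
P(M+8) = 5 × 0.374^1 × 0.626^4 = 0.287170
P(M+10) = 0.626^5 = 0.096133
The M+6 peak is largest (0.343136); scaling to 100 gives 2.13 : 17.85 : 59.74 : 100.00 : 83.69 : 28.02.

2.13 : 17.85 : 59.74 : 100.00 : 83.69 : 28.02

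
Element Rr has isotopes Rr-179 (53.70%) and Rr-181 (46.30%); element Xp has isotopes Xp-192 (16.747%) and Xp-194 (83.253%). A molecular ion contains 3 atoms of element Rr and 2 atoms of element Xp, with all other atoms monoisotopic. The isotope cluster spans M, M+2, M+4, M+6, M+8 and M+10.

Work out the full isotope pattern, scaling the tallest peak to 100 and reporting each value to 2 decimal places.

Element Rr pattern (n=3): 0.15485415 : 0.40054454 : 0.34534846 : 0.09925285
Element Xp pattern (n=2): 0.0280462 : 0.2788476 : 0.6931062
Convolve the two distributions (both contribute in 2-u steps):
  M: 0.15485415×0.0280462 = 0.004343
  M+2: 0.15485415×0.2788476 + 0.40054454×0.0280462 = 0.054414
  M+4: 0.15485415×0.6931062 + 0.40054454×0.2788476 + 0.34534846×0.0280462 = 0.228707
  M+6: 0.40054454×0.6931062 + 0.34534846×0.2788476 + 0.09925285×0.0280462 = 0.376703
  M+8: 0.34534846×0.6931062 + 0.09925285×0.2788476 = 0.267040
  M+10: 0.09925285×0.6931062 = 0.068793
Scale to base peak (0.376703) = 100: 1.15 : 14.44 : 60.71 : 100.00 : 70.89 : 18.26

1.15 : 14.44 : 60.71 : 100.00 : 70.89 : 18.26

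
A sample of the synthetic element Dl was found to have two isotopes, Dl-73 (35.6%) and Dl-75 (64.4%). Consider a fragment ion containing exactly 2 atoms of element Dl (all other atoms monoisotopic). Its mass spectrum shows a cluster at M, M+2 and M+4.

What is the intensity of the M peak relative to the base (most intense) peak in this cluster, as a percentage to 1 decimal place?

(0.356 + 0.644)^2 gives M 0.1267, M+2 0.4585, M+4 0.4147; the largest is M+2.
P(M+2) = C(2,1) × 0.356^1 × 0.644^1 = 2 × 0.3560 × 0.6440 = 0.458528 (base)
P(M) = C(2,0) × 0.356^2 × 0.644^0 = 1 × 0.126736 × 1.0000 = 0.126736
Relative intensity = 0.126736 / 0.458528 × 100 = 27.6

27.6%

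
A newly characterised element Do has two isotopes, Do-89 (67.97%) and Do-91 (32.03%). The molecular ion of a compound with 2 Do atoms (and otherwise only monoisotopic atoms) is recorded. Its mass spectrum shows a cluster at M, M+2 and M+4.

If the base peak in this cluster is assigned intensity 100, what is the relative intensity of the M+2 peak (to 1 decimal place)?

(0.6797 + 0.3203)^2 gives M 0.4620, M+2 0.4354, M+4 0.1026; the largest is M.
P(M) = C(2,0) × 0.6797^2 × 0.3203^0 = 1 × 0.46199209 × 1.0000 = 0.461992 (base)
P(M+2) = C(2,1) × 0.6797^1 × 0.3203^1 = 2 × 0.6797 × 0.3203 = 0.435416
Relative intensity = 0.435416 / 0.461992 × 100 = 94.2

94.2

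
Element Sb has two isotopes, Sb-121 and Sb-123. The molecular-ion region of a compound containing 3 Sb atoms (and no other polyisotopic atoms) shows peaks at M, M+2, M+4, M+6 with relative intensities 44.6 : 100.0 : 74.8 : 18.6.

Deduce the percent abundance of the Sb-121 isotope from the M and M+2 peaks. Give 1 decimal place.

57.2%

If p is the fraction of Sb that is Sb-121, then I(M+2)/I(M) = [C(3,1)·p^2·(1−p)] / p^3 = 3·(1−p)/p = 100.0/44.6 = 2.2422
(1−p)/p = 2.2422/3 = 0.7474  ⇒  p = 1/(1 + 0.7474) = 0.5723
Sb-121: 57.2%, Sb-123: 42.8%.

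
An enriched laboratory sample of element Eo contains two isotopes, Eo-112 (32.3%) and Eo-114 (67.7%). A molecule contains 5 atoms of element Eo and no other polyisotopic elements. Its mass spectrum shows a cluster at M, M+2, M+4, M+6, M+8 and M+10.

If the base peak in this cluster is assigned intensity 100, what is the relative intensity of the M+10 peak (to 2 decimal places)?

Binomial terms of (0.323 + 0.677)^5: M 0.0035, M+2 0.0368, M+4 0.1544, M+6 0.3237, M+8 0.3393, M+10 0.1422 → M+8 is the base peak.
P(M+8) = C(5,4) × 0.323^1 × 0.677^4 = 5 × 0.3230 × 0.21006547 = 0.339256 (base)
P(M+10) = C(5,5) × 0.323^0 × 0.677^5 = 1 × 1.0000 × 0.14221432 = 0.142214
Relative intensity = 0.142214 / 0.339256 × 100 = 41.92

41.92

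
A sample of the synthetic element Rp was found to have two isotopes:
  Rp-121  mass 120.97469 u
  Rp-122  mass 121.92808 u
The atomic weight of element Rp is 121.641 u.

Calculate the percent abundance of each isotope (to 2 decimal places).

Let x be the fractional abundance of Rp-121; then Rp-122 has abundance 1 − x.
120.97469·x + 121.92808·(1 − x) = 121.641
(120.97469 − 121.92808)·x = 121.641 − 121.92808
x = -0.28708 / -0.95339 = 0.30111 → 30.11% Rp-121, 69.89% Rp-122.

Rp-121: 30.11%, Rp-122: 69.89%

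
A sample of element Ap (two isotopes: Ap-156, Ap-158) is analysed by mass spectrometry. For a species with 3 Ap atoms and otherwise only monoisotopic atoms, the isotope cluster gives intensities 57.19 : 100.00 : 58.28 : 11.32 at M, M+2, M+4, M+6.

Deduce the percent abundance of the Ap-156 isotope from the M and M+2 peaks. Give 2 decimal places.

63.18%

Let p = fractional abundance of Ap-156. I(M+2)/I(M) = [C(3,1)·p^2·(1−p)] / p^3 = 3·(1−p)/p = 100.00/57.19 = 1.7486
(1−p)/p = 1.7486/3 = 0.5829  ⇒  p = 1/(1 + 0.5829) = 0.6318
Ap-156: 63.18%, Ap-158: 36.82%.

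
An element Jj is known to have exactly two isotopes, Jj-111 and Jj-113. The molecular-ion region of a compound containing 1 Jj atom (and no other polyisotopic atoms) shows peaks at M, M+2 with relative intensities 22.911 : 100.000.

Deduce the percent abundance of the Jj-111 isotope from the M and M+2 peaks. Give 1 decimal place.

Let p = fractional abundance of Jj-111. I(M+2)/I(M) = [C(1,1)·p^0·(1−p)] / p^1 = 1·(1−p)/p = 100.000/22.911 = 4.3647
(1−p)/p = 4.3647/1 = 4.3647  ⇒  p = 1/(1 + 4.3647) = 0.1864
Jj-111: 18.6%, Jj-113: 81.4%.

18.6%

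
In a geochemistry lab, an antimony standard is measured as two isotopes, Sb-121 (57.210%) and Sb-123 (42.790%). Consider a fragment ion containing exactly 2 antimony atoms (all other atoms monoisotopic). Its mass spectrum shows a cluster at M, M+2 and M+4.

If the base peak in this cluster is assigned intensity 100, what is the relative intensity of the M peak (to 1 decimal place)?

Binomial terms of (0.57210 + 0.42790)^2: M 0.3273, M+2 0.4896, M+4 0.1831 → M+2 is the base peak.
P(M+2) = C(2,1) × 0.57210^1 × 0.42790^1 = 2 × 0.5721 × 0.4279 = 0.489603 (base)
P(M) = C(2,0) × 0.57210^2 × 0.42790^0 = 1 × 0.32729841 × 1.0000 = 0.327298
Relative intensity = 0.327298 / 0.489603 × 100 = 66.8

66.8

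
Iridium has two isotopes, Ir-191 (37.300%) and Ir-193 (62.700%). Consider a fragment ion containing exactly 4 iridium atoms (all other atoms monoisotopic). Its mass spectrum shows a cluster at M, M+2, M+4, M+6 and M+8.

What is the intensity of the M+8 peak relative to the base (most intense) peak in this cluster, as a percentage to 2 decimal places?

(0.37300 + 0.62700)^4 gives M 0.0194, M+2 0.1302, M+4 0.3282, M+6 0.3678, M+8 0.1546; the largest is M+6.
P(M+6) = C(4,3) × 0.37300^1 × 0.62700^3 = 4 × 0.3730 × 0.24649188 = 0.367766 (base)
P(M+8) = C(4,4) × 0.37300^0 × 0.62700^4 = 1 × 1.0000 × 0.15455041 = 0.154550
Relative intensity = 0.154550 / 0.367766 × 100 = 42.02

42.02%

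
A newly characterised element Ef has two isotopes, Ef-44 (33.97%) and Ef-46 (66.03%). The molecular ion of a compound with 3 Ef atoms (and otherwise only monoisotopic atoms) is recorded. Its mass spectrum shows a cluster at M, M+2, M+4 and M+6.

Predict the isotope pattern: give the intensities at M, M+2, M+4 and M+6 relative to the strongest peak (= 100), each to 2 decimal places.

8.82 : 51.45 : 100.00 : 64.79

Expanding (0.3397 + 0.6603)^3:
P(M) = 0.3397^3 = 0.039200
P(M+2) = 3 × 0.3397^2 × 0.6603^1 = 0.228588
P(M+4) = 3 × 0.3397^1 × 0.6603^2 = 0.444324
P(M+6) = 0.6603^3 = 0.287888
The M+4 peak is largest (0.444324); scaling to 100 gives 8.82 : 51.45 : 100.00 : 64.79.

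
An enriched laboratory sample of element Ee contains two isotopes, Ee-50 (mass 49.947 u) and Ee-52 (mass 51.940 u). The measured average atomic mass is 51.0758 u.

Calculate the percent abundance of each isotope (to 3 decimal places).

With x = fraction of Ee-50 (so Ee-52 is 1 − x):
49.947·x + 51.940·(1 − x) = 51.0758
(49.947 − 51.940)·x = 51.0758 − 51.940
x = -0.8642 / -1.993 = 0.43362 → 43.362% Ee-50, 56.638% Ee-52.

Ee-50: 43.362%, Ee-52: 56.638%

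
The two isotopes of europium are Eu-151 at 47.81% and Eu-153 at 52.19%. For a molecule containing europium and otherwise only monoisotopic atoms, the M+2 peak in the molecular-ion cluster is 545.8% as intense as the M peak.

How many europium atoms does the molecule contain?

For n independent Eu atoms, I(M+2)/I(M) = n · (abundance Eu-153) / (abundance Eu-151) = n · 0.5219/0.4781.
n = 5.458 × 0.4781/0.5219 = 5.00 ≈ 5

5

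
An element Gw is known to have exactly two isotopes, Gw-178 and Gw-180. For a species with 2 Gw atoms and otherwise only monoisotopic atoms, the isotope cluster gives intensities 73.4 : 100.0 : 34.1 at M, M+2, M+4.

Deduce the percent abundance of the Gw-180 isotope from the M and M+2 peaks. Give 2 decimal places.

40.52%

If p is the fraction of Gw that is Gw-178, then I(M+2)/I(M) = [C(2,1)·p^1·(1−p)] / p^2 = 2·(1−p)/p = 100.0/73.4 = 1.3624
(1−p)/p = 1.3624/2 = 0.6812  ⇒  p = 1/(1 + 0.6812) = 0.5948
Gw-178: 59.48%, Gw-180: 40.52%.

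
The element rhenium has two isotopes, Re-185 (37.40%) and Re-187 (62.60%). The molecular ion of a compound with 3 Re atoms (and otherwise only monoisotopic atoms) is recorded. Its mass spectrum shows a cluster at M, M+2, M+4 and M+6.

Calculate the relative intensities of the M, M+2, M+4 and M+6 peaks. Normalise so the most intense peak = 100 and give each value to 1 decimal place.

Expanding (0.3740 + 0.6260)^3:
P(M) = 0.3740^3 = 0.052314
P(M+2) = 3 × 0.3740^2 × 0.6260^1 = 0.262687
P(M+4) = 3 × 0.3740^1 × 0.6260^2 = 0.439685
P(M+6) = 0.6260^3 = 0.245314
The M+4 peak is largest (0.439685); scaling to 100 gives 11.9 : 59.7 : 100.0 : 55.8.

11.9 : 59.7 : 100.0 : 55.8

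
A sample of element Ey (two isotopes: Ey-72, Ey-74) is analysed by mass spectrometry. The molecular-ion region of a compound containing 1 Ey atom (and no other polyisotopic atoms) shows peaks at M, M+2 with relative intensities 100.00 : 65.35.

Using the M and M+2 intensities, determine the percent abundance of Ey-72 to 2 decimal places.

Write p for the Ey-72 fraction. I(M+2)/I(M) = [C(1,1)·p^0·(1−p)] / p^1 = 1·(1−p)/p = 65.35/100.00 = 0.6535
(1−p)/p = 0.6535/1 = 0.6535  ⇒  p = 1/(1 + 0.6535) = 0.6048
Ey-72: 60.48%, Ey-74: 39.52%.

60.48%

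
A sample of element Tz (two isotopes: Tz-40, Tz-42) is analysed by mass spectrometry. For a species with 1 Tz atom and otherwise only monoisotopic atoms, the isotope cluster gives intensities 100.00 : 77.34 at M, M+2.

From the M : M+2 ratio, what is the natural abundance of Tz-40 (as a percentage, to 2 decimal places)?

56.39%

Write p for the Tz-40 fraction. I(M+2)/I(M) = [C(1,1)·p^0·(1−p)] / p^1 = 1·(1−p)/p = 77.34/100.00 = 0.7734
(1−p)/p = 0.7734/1 = 0.7734  ⇒  p = 1/(1 + 0.7734) = 0.5639
Tz-40: 56.39%, Tz-42: 43.61%.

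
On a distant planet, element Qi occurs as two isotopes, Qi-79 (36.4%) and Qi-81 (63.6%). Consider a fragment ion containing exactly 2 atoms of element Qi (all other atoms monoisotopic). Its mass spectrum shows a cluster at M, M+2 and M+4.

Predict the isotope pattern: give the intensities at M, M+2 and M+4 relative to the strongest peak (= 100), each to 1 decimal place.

28.6 : 100.0 : 87.4

The 2 Qi atoms are independent, so intensities follow the terms of (0.364 + 0.636)^2.
P(M) = 0.364^2 = 0.132496
P(M+2) = 2 × 0.364^1 × 0.636^1 = 0.463008
P(M+4) = 0.636^2 = 0.404496
The M+2 peak is largest (0.463008); scaling to 100 gives 28.6 : 100.0 : 87.4.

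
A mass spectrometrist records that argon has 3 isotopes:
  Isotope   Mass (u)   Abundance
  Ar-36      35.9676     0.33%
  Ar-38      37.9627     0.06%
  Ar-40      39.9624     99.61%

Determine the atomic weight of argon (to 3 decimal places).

Ar = Σ fᵢ·mᵢ = 0.0033 × 35.9676 + 0.0006 × 37.9627 + 0.9961 × 39.9624
= 0.11869 + 0.02278 + 39.80655 = 39.94802 u

39.948 u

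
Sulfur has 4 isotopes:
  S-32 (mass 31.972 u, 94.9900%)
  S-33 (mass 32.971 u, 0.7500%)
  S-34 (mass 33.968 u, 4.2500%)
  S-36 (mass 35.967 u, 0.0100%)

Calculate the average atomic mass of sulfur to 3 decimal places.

32.065 u

Weight each isotope mass by its fractional abundance: 0.949900 × 31.972 + 0.007500 × 32.971 + 0.042500 × 33.968 + 0.000100 × 35.967
= 30.3702 + 0.2473 + 1.4436 + 0.0036 = 32.0647 u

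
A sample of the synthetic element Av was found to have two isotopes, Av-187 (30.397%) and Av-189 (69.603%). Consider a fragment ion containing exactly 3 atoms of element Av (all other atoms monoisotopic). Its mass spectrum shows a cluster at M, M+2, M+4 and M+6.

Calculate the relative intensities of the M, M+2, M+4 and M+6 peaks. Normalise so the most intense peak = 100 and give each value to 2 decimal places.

Expanding (0.30397 + 0.69603)^3:
P(M) = 0.30397^3 = 0.028086
P(M+2) = 3 × 0.30397^2 × 0.69603^1 = 0.192935
P(M+4) = 3 × 0.30397^1 × 0.69603^2 = 0.441782
P(M+6) = 0.69603^3 = 0.337197
The M+4 peak is largest (0.441782); scaling to 100 gives 6.36 : 43.67 : 100.00 : 76.33.

6.36 : 43.67 : 100.00 : 76.33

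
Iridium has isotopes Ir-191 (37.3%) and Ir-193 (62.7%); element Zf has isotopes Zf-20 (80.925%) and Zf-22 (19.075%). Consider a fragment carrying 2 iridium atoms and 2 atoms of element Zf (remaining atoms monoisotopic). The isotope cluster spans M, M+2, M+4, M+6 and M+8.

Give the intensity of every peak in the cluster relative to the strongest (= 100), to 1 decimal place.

22.4 : 85.8 : 100.0 : 34.0 : 3.5

Iridium pattern (n=2): 0.139129 : 0.467742 : 0.393129
Element Zf pattern (n=2): 0.65488556 : 0.30872887 : 0.03638556
Convolve the two distributions (both contribute in 2-u steps):
  M: 0.139129×0.65488556 = 0.091114
  M+2: 0.139129×0.30872887 + 0.467742×0.65488556 = 0.349271
  M+4: 0.139129×0.03638556 + 0.467742×0.30872887 + 0.393129×0.65488556 = 0.406922
  M+6: 0.467742×0.03638556 + 0.393129×0.30872887 = 0.138389
  M+8: 0.393129×0.03638556 = 0.014304
Scale to base peak (0.406922) = 100: 22.4 : 85.8 : 100.0 : 34.0 : 3.5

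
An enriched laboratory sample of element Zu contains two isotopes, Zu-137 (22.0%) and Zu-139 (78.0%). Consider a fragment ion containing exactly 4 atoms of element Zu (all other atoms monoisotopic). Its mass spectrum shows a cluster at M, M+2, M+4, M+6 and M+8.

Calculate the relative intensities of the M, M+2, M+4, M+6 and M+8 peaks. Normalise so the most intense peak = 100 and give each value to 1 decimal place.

The 4 Zu atoms are independent, so intensities follow the terms of (0.220 + 0.780)^4.
P(M) = 0.220^4 = 0.002343
P(M+2) = 4 × 0.220^3 × 0.780^1 = 0.033222
P(M+4) = 6 × 0.220^2 × 0.780^2 = 0.176679
P(M+6) = 4 × 0.220^1 × 0.780^3 = 0.417606
P(M+8) = 0.780^4 = 0.370151
The M+6 peak is largest (0.417606); scaling to 100 gives 0.6 : 8.0 : 42.3 : 100.0 : 88.6.

0.6 : 8.0 : 42.3 : 100.0 : 88.6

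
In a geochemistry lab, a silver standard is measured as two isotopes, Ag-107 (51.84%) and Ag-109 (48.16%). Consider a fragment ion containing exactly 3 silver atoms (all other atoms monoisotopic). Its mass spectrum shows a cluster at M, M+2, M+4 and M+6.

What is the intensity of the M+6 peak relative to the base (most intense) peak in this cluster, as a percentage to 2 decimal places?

28.77%

Binomial terms of (0.5184 + 0.4816)^3: M 0.1393, M+2 0.3883, M+4 0.3607, M+6 0.1117 → M+2 is the base peak.
P(M+2) = C(3,1) × 0.5184^2 × 0.4816^1 = 3 × 0.26873856 × 0.4816 = 0.388273 (base)
P(M+6) = C(3,3) × 0.5184^0 × 0.4816^3 = 1 × 1.0000 × 0.11170161 = 0.111702
Relative intensity = 0.111702 / 0.388273 × 100 = 28.77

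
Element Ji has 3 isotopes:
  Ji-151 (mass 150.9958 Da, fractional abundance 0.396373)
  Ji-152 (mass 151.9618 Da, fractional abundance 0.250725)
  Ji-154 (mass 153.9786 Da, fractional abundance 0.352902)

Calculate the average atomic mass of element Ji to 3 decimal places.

152.291 Da

The abundance-weighted mean is 0.396373 × 150.9958 + 0.250725 × 151.9618 + 0.352902 × 153.9786
= 59.85066 + 38.10062 + 54.33936 = 152.29064 Da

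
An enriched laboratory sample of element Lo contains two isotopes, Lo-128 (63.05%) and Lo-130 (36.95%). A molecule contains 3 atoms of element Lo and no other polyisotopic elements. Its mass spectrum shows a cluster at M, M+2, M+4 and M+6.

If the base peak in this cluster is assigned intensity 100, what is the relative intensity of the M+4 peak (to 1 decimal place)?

58.6

Term probabilities: M 0.2506, M+2 0.4407, M+4 0.2582, M+6 0.0504. Base peak = M+2.
P(M+2) = C(3,1) × 0.6305^2 × 0.3695^1 = 3 × 0.39753025 × 0.3695 = 0.440662 (base)
P(M+4) = C(3,2) × 0.6305^1 × 0.3695^2 = 3 × 0.6305 × 0.13653025 = 0.258247
Relative intensity = 0.258247 / 0.440662 × 100 = 58.6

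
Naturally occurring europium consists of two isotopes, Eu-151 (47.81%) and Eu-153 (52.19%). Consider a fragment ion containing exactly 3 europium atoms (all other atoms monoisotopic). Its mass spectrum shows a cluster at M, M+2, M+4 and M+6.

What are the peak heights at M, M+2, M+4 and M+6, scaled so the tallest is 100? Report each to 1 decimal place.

Expanding (0.4781 + 0.5219)^3:
P(M) = 0.4781^3 = 0.109284
P(M+2) = 3 × 0.4781^2 × 0.5219^1 = 0.357887
P(M+4) = 3 × 0.4781^1 × 0.5219^2 = 0.390674
P(M+6) = 0.5219^3 = 0.142155
The M+4 peak is largest (0.390674); scaling to 100 gives 28.0 : 91.6 : 100.0 : 36.4.

28.0 : 91.6 : 100.0 : 36.4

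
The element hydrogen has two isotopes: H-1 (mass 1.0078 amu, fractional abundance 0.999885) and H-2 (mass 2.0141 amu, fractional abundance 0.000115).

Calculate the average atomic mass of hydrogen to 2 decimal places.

1.01 amu

Average mass = Σ (abundance × isotope mass) = 0.999885 × 1.0078 + 0.000115 × 2.0141
= 1.00768 + 0.00023 = 1.00791 amu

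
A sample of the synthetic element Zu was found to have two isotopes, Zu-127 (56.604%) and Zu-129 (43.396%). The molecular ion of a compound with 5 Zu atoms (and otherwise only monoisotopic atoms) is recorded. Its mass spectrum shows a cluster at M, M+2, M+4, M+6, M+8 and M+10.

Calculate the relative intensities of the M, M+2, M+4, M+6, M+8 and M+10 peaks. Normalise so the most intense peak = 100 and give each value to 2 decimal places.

17.01 : 65.22 : 100.00 : 76.67 : 29.39 : 4.51

The 5 Zu atoms are independent, so intensities follow the terms of (0.56604 + 0.43396)^5.
P(M) = 0.56604^5 = 0.058108
P(M+2) = 5 × 0.56604^4 × 0.43396^1 = 0.222745
P(M+4) = 10 × 0.56604^3 × 0.43396^2 = 0.341539
P(M+6) = 10 × 0.56604^2 × 0.43396^3 = 0.261844
P(M+8) = 5 × 0.56604^1 × 0.43396^4 = 0.100373
P(M+10) = 0.43396^5 = 0.015390
The M+4 peak is largest (0.341539); scaling to 100 gives 17.01 : 65.22 : 100.00 : 76.67 : 29.39 : 4.51.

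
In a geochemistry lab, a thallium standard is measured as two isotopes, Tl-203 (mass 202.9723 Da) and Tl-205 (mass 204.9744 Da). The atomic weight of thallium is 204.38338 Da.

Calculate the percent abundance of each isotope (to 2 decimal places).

Tl-203: 29.52%, Tl-205: 70.48%

With x = fraction of Tl-203 (so Tl-205 is 1 − x):
202.9723·x + 204.9744·(1 − x) = 204.38338
(202.9723 − 204.9744)·x = 204.38338 − 204.9744
x = -0.59102 / -2.0021 = 0.29520 → 29.52% Tl-203, 70.48% Tl-205.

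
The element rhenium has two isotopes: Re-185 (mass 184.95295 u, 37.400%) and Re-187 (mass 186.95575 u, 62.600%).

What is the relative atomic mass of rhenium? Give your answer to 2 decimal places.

Ar = Σ fᵢ·mᵢ = 0.37400 × 184.95295 + 0.62600 × 186.95575
= 69.172403 + 117.034300 = 186.206703 u

186.21 u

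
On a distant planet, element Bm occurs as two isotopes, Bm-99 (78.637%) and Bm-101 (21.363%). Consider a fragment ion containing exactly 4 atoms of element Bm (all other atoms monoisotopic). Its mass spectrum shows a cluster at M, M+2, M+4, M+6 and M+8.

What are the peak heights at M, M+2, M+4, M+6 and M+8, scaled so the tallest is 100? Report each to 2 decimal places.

92.02 : 100.00 : 40.75 : 7.38 : 0.50

Each Bm atom is independently Bm-99 (p = 0.78637) or Bm-101 (q = 0.21363); the cluster is the binomial expansion (p + q)^4.
P(M) = 0.78637^4 = 0.382391
P(M+2) = 4 × 0.78637^3 × 0.21363^1 = 0.415531
P(M+4) = 6 × 0.78637^2 × 0.21363^2 = 0.169328
P(M+6) = 4 × 0.78637^1 × 0.21363^3 = 0.030667
P(M+8) = 0.21363^4 = 0.002083
The M+2 peak is largest (0.415531); scaling to 100 gives 92.02 : 100.00 : 40.75 : 7.38 : 0.50.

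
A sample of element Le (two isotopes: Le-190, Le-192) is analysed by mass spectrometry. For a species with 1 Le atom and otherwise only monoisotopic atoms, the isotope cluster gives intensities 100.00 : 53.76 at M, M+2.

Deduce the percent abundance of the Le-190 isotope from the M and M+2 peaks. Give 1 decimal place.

65.0%

Write p for the Le-190 fraction. I(M+2)/I(M) = [C(1,1)·p^0·(1−p)] / p^1 = 1·(1−p)/p = 53.76/100.00 = 0.5376
(1−p)/p = 0.5376/1 = 0.5376  ⇒  p = 1/(1 + 0.5376) = 0.6504
Le-190: 65.0%, Le-192: 35.0%.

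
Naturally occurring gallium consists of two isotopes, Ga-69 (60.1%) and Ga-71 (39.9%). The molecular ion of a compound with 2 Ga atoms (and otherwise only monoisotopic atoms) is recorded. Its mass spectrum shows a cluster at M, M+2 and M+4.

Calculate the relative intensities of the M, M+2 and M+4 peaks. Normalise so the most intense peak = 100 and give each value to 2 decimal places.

75.31 : 100.00 : 33.19

Each Ga atom is independently Ga-69 (p = 0.601) or Ga-71 (q = 0.399); the cluster is the binomial expansion (p + q)^2.
P(M) = 0.601^2 = 0.361201
P(M+2) = 2 × 0.601^1 × 0.399^1 = 0.479598
P(M+4) = 0.399^2 = 0.159201
The M+2 peak is largest (0.479598); scaling to 100 gives 75.31 : 100.00 : 33.19.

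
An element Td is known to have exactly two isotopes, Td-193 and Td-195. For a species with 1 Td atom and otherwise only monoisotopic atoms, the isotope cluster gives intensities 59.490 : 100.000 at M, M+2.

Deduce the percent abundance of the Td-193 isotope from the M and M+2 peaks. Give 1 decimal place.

37.3%

Let p = fractional abundance of Td-193. I(M+2)/I(M) = [C(1,1)·p^0·(1−p)] / p^1 = 1·(1−p)/p = 100.000/59.490 = 1.6810
(1−p)/p = 1.6810/1 = 1.6810  ⇒  p = 1/(1 + 1.6810) = 0.3730
Td-193: 37.3%, Td-195: 62.7%.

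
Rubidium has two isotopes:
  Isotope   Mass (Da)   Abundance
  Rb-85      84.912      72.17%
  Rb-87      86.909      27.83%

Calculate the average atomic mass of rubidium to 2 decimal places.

85.47 Da

Average mass = Σ (abundance × isotope mass) = 0.7217 × 84.912 + 0.2783 × 86.909
= 61.2810 + 24.1868 = 85.4678 Da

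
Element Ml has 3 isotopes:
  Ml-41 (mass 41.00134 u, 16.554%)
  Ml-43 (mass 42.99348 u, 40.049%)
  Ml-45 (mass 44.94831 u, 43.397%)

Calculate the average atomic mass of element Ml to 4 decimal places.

Average mass = Σ (abundance × isotope mass) = 0.16554 × 41.00134 + 0.40049 × 42.99348 + 0.43397 × 44.94831
= 6.787362 + 17.218459 + 19.506218 = 43.512039 u

43.5120 u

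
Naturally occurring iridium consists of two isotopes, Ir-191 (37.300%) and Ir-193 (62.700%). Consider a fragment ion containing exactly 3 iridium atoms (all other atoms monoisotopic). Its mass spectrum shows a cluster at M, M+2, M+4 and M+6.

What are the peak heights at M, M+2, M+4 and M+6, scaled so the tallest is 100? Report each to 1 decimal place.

11.8 : 59.5 : 100.0 : 56.0

Expanding (0.37300 + 0.62700)^3:
P(M) = 0.37300^3 = 0.051895
P(M+2) = 3 × 0.37300^2 × 0.62700^1 = 0.261702
P(M+4) = 3 × 0.37300^1 × 0.62700^2 = 0.439911
P(M+6) = 0.62700^3 = 0.246492
The M+4 peak is largest (0.439911); scaling to 100 gives 11.8 : 59.5 : 100.0 : 56.0.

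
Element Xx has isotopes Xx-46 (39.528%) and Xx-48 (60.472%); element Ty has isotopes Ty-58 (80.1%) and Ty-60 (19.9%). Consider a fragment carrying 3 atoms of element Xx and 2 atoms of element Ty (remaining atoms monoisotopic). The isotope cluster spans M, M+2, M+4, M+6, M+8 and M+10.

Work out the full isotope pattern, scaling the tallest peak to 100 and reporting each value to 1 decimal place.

Element Xx pattern (n=3): 0.06176103 : 0.28345575 : 0.43364542 : 0.22113781
Element Ty pattern (n=2): 0.641601 : 0.318798 : 0.039601
Convolve the two distributions (both contribute in 2-u steps):
  M: 0.06176103×0.641601 = 0.039626
  M+2: 0.06176103×0.318798 + 0.28345575×0.641601 = 0.201555
  M+4: 0.06176103×0.039601 + 0.28345575×0.318798 + 0.43364542×0.641601 = 0.371038
  M+6: 0.28345575×0.039601 + 0.43364542×0.318798 + 0.22113781×0.641601 = 0.291353
  M+8: 0.43364542×0.039601 + 0.22113781×0.318798 = 0.087671
  M+10: 0.22113781×0.039601 = 0.008757
Scale to base peak (0.371038) = 100: 10.7 : 54.3 : 100.0 : 78.5 : 23.6 : 2.4

10.7 : 54.3 : 100.0 : 78.5 : 23.6 : 2.4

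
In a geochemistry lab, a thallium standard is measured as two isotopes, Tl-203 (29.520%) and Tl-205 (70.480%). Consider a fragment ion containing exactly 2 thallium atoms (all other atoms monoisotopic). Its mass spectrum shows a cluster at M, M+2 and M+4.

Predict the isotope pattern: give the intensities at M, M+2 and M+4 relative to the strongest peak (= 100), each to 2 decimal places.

17.54 : 83.77 : 100.00

Each Tl atom is independently Tl-203 (p = 0.29520) or Tl-205 (q = 0.70480); the cluster is the binomial expansion (p + q)^2.
P(M) = 0.29520^2 = 0.087143
P(M+2) = 2 × 0.29520^1 × 0.70480^1 = 0.416114
P(M+4) = 0.70480^2 = 0.496743
The M+4 peak is largest (0.496743); scaling to 100 gives 17.54 : 83.77 : 100.00.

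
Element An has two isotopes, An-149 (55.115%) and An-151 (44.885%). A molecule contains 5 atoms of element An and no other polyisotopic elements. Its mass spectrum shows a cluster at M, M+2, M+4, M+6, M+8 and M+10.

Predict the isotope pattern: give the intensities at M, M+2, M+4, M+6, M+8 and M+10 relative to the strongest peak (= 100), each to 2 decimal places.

Each An atom is independently An-149 (p = 0.55115) or An-151 (q = 0.44885); the cluster is the binomial expansion (p + q)^5.
P(M) = 0.55115^5 = 0.050857
P(M+2) = 5 × 0.55115^4 × 0.44885^1 = 0.207086
P(M+4) = 10 × 0.55115^3 × 0.44885^2 = 0.337297
P(M+6) = 10 × 0.55115^2 × 0.44885^3 = 0.274690
P(M+8) = 5 × 0.55115^1 × 0.44885^4 = 0.111852
P(M+10) = 0.44885^5 = 0.018218
The M+4 peak is largest (0.337297); scaling to 100 gives 15.08 : 61.40 : 100.00 : 81.44 : 33.16 : 5.40.

15.08 : 61.40 : 100.00 : 81.44 : 33.16 : 5.40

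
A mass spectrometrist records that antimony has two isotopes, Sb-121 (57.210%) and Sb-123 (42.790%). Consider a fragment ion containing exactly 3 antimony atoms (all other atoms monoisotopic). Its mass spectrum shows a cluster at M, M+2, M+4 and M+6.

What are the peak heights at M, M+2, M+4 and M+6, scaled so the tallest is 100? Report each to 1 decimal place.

44.6 : 100.0 : 74.8 : 18.6

Expanding (0.57210 + 0.42790)^3:
P(M) = 0.57210^3 = 0.187247
P(M+2) = 3 × 0.57210^2 × 0.42790^1 = 0.420153
P(M+4) = 3 × 0.57210^1 × 0.42790^2 = 0.314252
P(M+6) = 0.42790^3 = 0.078348
The M+2 peak is largest (0.420153); scaling to 100 gives 44.6 : 100.0 : 74.8 : 18.6.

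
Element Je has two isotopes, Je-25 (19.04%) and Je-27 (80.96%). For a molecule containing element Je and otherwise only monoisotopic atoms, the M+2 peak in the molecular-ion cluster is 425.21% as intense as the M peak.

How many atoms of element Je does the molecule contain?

1

The M+2/M ratio from n Je atoms is n · q/p = n · 0.8096/0.1904.
n = 4.2521 × 0.1904/0.8096 = 1.00 ≈ 1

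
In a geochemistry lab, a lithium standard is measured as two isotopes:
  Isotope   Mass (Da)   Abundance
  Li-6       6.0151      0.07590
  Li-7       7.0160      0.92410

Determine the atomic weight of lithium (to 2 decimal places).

Average mass = Σ (abundance × isotope mass) = 0.07590 × 6.0151 + 0.92410 × 7.0160
= 0.45655 + 6.48349 = 6.94004 Da

6.94 Da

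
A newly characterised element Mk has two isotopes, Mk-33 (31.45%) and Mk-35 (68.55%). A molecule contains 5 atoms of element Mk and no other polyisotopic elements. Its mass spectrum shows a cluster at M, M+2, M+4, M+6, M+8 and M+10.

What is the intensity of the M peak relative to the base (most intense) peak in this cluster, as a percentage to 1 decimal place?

Binomial terms of (0.3145 + 0.6855)^5: M 0.0031, M+2 0.0335, M+4 0.1462, M+6 0.3186, M+8 0.3472, M+10 0.1514 → M+8 is the base peak.
P(M+8) = C(5,4) × 0.3145^1 × 0.6855^4 = 5 × 0.3145 × 0.22081564 = 0.347233 (base)
P(M) = C(5,0) × 0.3145^5 × 0.6855^0 = 1 × 0.00307683 × 1.0000 = 0.003077
Relative intensity = 0.003077 / 0.347233 × 100 = 0.9

0.9%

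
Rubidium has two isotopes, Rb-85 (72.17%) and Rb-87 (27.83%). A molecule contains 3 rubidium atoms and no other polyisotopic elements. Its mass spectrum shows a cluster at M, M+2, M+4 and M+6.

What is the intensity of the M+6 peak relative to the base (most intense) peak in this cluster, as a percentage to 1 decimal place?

5.0%

Term probabilities: M 0.3759, M+2 0.4349, M+4 0.1677, M+6 0.0216. Base peak = M+2.
P(M+2) = C(3,1) × 0.7217^2 × 0.2783^1 = 3 × 0.52085089 × 0.2783 = 0.434858 (base)
P(M+6) = C(3,3) × 0.7217^0 × 0.2783^3 = 1 × 1.0000 × 0.02155458 = 0.021555
Relative intensity = 0.021555 / 0.434858 × 100 = 5.0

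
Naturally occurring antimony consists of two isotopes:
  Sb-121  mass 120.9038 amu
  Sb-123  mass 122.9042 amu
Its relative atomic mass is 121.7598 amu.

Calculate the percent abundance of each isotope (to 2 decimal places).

Sb-121: 57.21%, Sb-123: 42.79%

Writing the weighted mean with unknown fraction x of Sb-121:
120.9038·x + 122.9042·(1 − x) = 121.7598
(120.9038 − 122.9042)·x = 121.7598 − 122.9042
x = -1.1444 / -2.0004 = 0.57209 → 57.21% Sb-121, 42.79% Sb-123.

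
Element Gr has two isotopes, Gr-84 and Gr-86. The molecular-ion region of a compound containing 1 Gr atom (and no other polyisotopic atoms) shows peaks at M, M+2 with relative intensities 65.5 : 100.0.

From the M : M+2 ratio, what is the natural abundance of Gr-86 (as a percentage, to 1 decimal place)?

If p is the fraction of Gr that is Gr-84, then I(M+2)/I(M) = [C(1,1)·p^0·(1−p)] / p^1 = 1·(1−p)/p = 100.0/65.5 = 1.5267
(1−p)/p = 1.5267/1 = 1.5267  ⇒  p = 1/(1 + 1.5267) = 0.3958
Gr-84: 39.6%, Gr-86: 60.4%.

60.4%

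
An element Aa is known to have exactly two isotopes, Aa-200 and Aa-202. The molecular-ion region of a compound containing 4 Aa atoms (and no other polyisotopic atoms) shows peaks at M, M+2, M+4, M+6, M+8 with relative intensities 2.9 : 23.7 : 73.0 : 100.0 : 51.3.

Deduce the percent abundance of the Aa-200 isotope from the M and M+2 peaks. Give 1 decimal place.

Write p for the Aa-200 fraction. I(M+2)/I(M) = [C(4,1)·p^3·(1−p)] / p^4 = 4·(1−p)/p = 23.7/2.9 = 8.1724
(1−p)/p = 8.1724/4 = 2.0431  ⇒  p = 1/(1 + 2.0431) = 0.3286
Aa-200: 32.9%, Aa-202: 67.1%.

32.9%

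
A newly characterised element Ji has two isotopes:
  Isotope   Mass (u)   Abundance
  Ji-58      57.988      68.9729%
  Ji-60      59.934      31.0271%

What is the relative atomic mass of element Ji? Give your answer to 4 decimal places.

58.5918 u

Weight each isotope mass by its fractional abundance: 0.689729 × 57.988 + 0.310271 × 59.934
= 39.99601 + 18.59578 = 58.59179 u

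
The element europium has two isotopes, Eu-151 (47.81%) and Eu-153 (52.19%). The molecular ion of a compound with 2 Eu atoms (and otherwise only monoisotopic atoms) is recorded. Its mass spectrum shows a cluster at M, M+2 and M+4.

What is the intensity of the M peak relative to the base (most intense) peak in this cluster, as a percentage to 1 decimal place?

(0.4781 + 0.5219)^2 gives M 0.2286, M+2 0.4990, M+4 0.2724; the largest is M+2.
P(M+2) = C(2,1) × 0.4781^1 × 0.5219^1 = 2 × 0.4781 × 0.5219 = 0.499041 (base)
P(M) = C(2,0) × 0.4781^2 × 0.5219^0 = 1 × 0.22857961 × 1.0000 = 0.228580
Relative intensity = 0.228580 / 0.499041 × 100 = 45.8

45.8%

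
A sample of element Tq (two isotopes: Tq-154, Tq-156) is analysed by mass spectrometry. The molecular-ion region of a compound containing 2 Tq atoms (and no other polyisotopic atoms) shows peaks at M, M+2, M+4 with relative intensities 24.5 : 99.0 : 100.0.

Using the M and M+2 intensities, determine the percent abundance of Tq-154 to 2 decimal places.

If p is the fraction of Tq that is Tq-154, then I(M+2)/I(M) = [C(2,1)·p^1·(1−p)] / p^2 = 2·(1−p)/p = 99.0/24.5 = 4.0408
(1−p)/p = 4.0408/2 = 2.0204  ⇒  p = 1/(1 + 2.0204) = 0.3311
Tq-154: 33.11%, Tq-156: 66.89%.

33.11%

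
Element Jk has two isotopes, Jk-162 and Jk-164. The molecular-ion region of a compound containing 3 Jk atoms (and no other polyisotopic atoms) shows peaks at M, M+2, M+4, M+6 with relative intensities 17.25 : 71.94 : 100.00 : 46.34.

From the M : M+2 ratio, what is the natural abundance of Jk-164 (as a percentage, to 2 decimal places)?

If p is the fraction of Jk that is Jk-162, then I(M+2)/I(M) = [C(3,1)·p^2·(1−p)] / p^3 = 3·(1−p)/p = 71.94/17.25 = 4.1704
(1−p)/p = 4.1704/3 = 1.3901  ⇒  p = 1/(1 + 1.3901) = 0.4184
Jk-162: 41.84%, Jk-164: 58.16%.

58.16%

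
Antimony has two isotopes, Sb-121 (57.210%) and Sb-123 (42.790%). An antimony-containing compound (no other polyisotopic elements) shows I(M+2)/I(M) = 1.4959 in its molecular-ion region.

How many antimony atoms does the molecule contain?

2

The M+2/M ratio from n Sb atoms is n · q/p = n · 0.42790/0.57210.
n = 1.4959 × 0.57210/0.42790 = 2.00 ≈ 2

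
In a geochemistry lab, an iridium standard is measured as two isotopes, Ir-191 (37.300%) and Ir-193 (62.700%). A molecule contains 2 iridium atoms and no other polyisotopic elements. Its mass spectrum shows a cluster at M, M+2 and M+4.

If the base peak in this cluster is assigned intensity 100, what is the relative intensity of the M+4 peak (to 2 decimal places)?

84.05

Term probabilities: M 0.1391, M+2 0.4677, M+4 0.3931. Base peak = M+2.
P(M+2) = C(2,1) × 0.37300^1 × 0.62700^1 = 2 × 0.3730 × 0.6270 = 0.467742 (base)
P(M+4) = C(2,2) × 0.37300^0 × 0.62700^2 = 1 × 1.0000 × 0.393129 = 0.393129
Relative intensity = 0.393129 / 0.467742 × 100 = 84.05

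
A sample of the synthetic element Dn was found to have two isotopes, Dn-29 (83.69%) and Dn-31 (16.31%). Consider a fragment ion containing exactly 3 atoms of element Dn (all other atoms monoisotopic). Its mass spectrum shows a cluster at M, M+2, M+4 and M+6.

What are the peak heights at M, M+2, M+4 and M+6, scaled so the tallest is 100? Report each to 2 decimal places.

100.00 : 58.47 : 11.39 : 0.74

Each Dn atom is independently Dn-29 (p = 0.8369) or Dn-31 (q = 0.1631); the cluster is the binomial expansion (p + q)^3.
P(M) = 0.8369^3 = 0.586166
P(M+2) = 3 × 0.8369^2 × 0.1631^1 = 0.342707
P(M+4) = 3 × 0.8369^1 × 0.1631^2 = 0.066789
P(M+6) = 0.1631^3 = 0.004339
The M peak is largest (0.586166); scaling to 100 gives 100.00 : 58.47 : 11.39 : 0.74.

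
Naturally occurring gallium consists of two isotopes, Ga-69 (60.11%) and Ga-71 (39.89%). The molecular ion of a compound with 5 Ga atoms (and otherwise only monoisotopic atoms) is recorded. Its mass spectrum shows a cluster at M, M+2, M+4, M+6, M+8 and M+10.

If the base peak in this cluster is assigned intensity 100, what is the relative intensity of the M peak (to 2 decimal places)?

(0.6011 + 0.3989)^5 gives M 0.0785, M+2 0.2604, M+4 0.3456, M+6 0.2293, M+8 0.0761, M+10 0.0101; the largest is M+4.
P(M+4) = C(5,2) × 0.6011^3 × 0.3989^2 = 10 × 0.21719018 × 0.15912121 = 0.345596 (base)
P(M) = C(5,0) × 0.6011^5 × 0.3989^0 = 1 × 0.07847542 × 1.0000 = 0.078475
Relative intensity = 0.078475 / 0.345596 × 100 = 22.71

22.71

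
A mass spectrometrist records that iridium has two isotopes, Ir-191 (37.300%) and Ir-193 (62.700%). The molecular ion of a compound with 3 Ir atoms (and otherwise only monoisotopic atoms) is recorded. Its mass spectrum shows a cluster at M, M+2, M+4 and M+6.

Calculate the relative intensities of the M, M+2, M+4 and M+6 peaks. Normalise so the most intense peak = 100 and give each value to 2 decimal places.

Expanding (0.37300 + 0.62700)^3:
P(M) = 0.37300^3 = 0.051895
P(M+2) = 3 × 0.37300^2 × 0.62700^1 = 0.261702
P(M+4) = 3 × 0.37300^1 × 0.62700^2 = 0.439911
P(M+6) = 0.62700^3 = 0.246492
The M+4 peak is largest (0.439911); scaling to 100 gives 11.80 : 59.49 : 100.00 : 56.03.

11.80 : 59.49 : 100.00 : 56.03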